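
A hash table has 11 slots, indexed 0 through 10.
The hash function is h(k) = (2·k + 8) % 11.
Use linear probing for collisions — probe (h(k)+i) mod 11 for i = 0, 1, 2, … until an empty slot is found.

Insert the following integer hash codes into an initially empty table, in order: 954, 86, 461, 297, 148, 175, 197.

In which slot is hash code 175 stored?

9

Insert 954: h=2, slot 2 empty => index 2.
Insert 86: h=4, slot 4 empty => index 4.
Insert 461: h=6, slot 6 empty => index 6.
Insert 297: h=8, slot 8 empty => index 8.
Insert 148: h=7, slot 7 empty => index 7.
Insert 175: h=6, slots 6,7,8 occupied => index 9.
Insert 197: h=6, slots 6,7,8,9 occupied => index 10.
Table: [_, _, 954, _, 86, _, 461, 148, 297, 175, 197]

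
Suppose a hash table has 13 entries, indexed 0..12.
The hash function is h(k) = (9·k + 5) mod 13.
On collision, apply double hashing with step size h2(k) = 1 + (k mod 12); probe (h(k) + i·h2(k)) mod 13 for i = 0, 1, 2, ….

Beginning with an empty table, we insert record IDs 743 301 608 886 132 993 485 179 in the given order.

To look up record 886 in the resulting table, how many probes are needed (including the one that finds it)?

743: h=10 -> slot 10
301: h=10, h2=2, probe 10,12 -> slot 12
608: h=4 -> slot 4
886: h=10, h2=11, probe 10,8 -> slot 8
132: h=10, h2=1, probe 10,11 -> slot 11
993: h=11, h2=10, probe 11,8,5 -> slot 5
485: h=2 -> slot 2
179: h=4, h2=12, probe 4,3 -> slot 3
Table: [∅, ∅, 485, 179, 608, 993, ∅, ∅, 886, ∅, 743, 132, 301]
Lookup 886: h=10, h2=11, probe 10,8 → found at 8.

2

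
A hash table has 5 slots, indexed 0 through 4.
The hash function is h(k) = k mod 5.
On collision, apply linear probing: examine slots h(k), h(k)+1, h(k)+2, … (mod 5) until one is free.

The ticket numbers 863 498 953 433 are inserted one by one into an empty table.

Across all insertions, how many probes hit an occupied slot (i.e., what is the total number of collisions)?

6

863: h=3 => slot 3
498: h=3, probe 3,4 => slot 4
953: h=3, probe 3,4,0 => slot 0
433: h=3, probe 3,4,0,1 => slot 1
Table: [953, 433, ., 863, 498]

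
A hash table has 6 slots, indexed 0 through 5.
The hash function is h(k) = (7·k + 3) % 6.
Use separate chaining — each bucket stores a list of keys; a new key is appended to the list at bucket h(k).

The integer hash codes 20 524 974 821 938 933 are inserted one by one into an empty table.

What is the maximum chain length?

20 -> bucket 5
524 -> bucket 5 (collision)
974 -> bucket 5 (collision)
821 -> bucket 2
938 -> bucket 5 (collision)
933 -> bucket 0
Final buckets:
0: 933
1: _
2: 821
3: _
4: _
5: 20 -> 524 -> 974 -> 938

4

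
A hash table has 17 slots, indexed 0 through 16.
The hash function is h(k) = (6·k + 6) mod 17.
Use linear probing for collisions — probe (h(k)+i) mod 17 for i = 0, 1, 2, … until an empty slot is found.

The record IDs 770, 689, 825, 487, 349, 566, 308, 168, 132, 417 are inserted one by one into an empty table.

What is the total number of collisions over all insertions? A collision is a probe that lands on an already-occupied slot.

9

770 hashes to 2; slot 2 is free -> place at 2.
689 hashes to 9; slot 9 is free -> place at 9.
825 hashes to 9; 9 taken -> place at 10.
487 hashes to 4; slot 4 is free -> place at 4.
349 hashes to 9; 9,10 taken -> place at 11.
566 hashes to 2; 2 taken -> place at 3.
308 hashes to 1; slot 1 is free -> place at 1.
168 hashes to 11; 11 taken -> place at 12.
132 hashes to 16; slot 16 is free -> place at 16.
417 hashes to 9; 9,10,11,12 taken -> place at 13.
Table: [-, 308, 770, 566, 487, -, -, -, -, 689, 825, 349, 168, 417, -, -, 132]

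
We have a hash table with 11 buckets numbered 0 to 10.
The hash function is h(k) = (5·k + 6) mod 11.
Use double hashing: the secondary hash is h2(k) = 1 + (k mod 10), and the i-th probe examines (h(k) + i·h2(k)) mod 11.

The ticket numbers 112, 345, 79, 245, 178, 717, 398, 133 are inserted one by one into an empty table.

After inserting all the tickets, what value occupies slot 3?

112 hashes to 5; slot 5 is free → place at 5.
345 hashes to 4; slot 4 is free → place at 4.
79 hashes to 5, h2=10; 5,4 taken → place at 3.
245 hashes to 10; slot 10 is free → place at 10.
178 hashes to 5, h2=9; 5,3 taken → place at 1.
717 hashes to 5, h2=8; 5 taken → place at 2.
398 hashes to 5, h2=9; 5,3,1,10 taken → place at 8.
133 hashes to 0; slot 0 is free → place at 0.
Table: [133, 178, 717, 79, 345, 112, ., ., 398, ., 245]

79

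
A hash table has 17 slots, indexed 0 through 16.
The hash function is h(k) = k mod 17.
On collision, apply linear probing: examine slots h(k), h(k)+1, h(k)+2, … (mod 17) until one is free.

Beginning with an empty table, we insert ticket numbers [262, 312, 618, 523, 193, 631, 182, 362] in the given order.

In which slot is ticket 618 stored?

8

Insert 262: h=7, slot 7 empty → index 7.
Insert 312: h=6, slot 6 empty → index 6.
Insert 618: h=6, slots 6,7 occupied → index 8.
Insert 523: h=13, slot 13 empty → index 13.
Insert 193: h=6, slots 6,7,8 occupied → index 9.
Insert 631: h=2, slot 2 empty → index 2.
Insert 182: h=12, slot 12 empty → index 12.
Insert 362: h=5, slot 5 empty → index 5.
Table: [∅, ∅, 631, ∅, ∅, 362, 312, 262, 618, 193, ∅, ∅, 182, 523, ∅, ∅, ∅]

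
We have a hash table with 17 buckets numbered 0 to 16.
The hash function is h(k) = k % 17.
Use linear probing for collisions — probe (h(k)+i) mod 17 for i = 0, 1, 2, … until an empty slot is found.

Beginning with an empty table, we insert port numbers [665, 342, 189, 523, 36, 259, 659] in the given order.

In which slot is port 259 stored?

6

665 hashes to 2; slot 2 is free -> place at 2.
342 hashes to 2; 2 taken -> place at 3.
189 hashes to 2; 2,3 taken -> place at 4.
523 hashes to 13; slot 13 is free -> place at 13.
36 hashes to 2; 2,3,4 taken -> place at 5.
259 hashes to 4; 4,5 taken -> place at 6.
659 hashes to 13; 13 taken -> place at 14.
Table: [—, —, 665, 342, 189, 36, 259, —, —, —, —, —, —, 523, 659, —, —]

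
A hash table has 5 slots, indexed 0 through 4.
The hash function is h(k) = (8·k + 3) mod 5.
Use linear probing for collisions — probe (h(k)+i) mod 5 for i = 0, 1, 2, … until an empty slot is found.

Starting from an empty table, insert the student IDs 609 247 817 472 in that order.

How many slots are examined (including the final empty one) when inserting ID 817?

609 hashes to 0; slot 0 is free => place at 0.
247 hashes to 4; slot 4 is free => place at 4.
817 hashes to 4; 4,0 taken => place at 1.
472 hashes to 4; 4,0,1 taken => place at 2.
Table: [609, 817, 472, -, 247]

3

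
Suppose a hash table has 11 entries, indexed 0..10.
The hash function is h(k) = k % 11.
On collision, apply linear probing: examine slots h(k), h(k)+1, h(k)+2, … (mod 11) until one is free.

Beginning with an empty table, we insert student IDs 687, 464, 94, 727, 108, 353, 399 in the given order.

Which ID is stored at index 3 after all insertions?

353

687 hashes to 5; slot 5 is free → place at 5.
464 hashes to 2; slot 2 is free → place at 2.
94 hashes to 6; slot 6 is free → place at 6.
727 hashes to 1; slot 1 is free → place at 1.
108 hashes to 9; slot 9 is free → place at 9.
353 hashes to 1; 1,2 taken → place at 3.
399 hashes to 3; 3 taken → place at 4.
Table: [—, 727, 464, 353, 399, 687, 94, —, —, 108, —]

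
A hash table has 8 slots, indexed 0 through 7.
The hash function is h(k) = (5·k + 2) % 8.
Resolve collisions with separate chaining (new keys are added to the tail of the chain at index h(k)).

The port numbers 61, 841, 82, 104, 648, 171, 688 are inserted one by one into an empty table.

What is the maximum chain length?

3

61 -> bucket 3
841 -> bucket 7
82 -> bucket 4
104 -> bucket 2
648 -> bucket 2 (collision)
171 -> bucket 1
688 -> bucket 2 (collision)
Final buckets:
0: ∅
1: 171
2: 104 -> 648 -> 688
3: 61
4: 82
5: ∅
6: ∅
7: 841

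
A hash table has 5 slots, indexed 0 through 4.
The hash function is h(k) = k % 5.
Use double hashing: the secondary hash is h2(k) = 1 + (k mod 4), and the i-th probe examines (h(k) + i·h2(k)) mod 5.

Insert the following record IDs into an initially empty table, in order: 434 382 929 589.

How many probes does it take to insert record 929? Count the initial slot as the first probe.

Insert 434: h=4, slot 4 empty => index 4.
Insert 382: h=2, slot 2 empty => index 2.
Insert 929: h=4, h2=2, slot 4 occupied => index 1.
Insert 589: h=4, h2=2, slots 4,1 occupied => index 3.
Table: [∅, 929, 382, 589, 434]

2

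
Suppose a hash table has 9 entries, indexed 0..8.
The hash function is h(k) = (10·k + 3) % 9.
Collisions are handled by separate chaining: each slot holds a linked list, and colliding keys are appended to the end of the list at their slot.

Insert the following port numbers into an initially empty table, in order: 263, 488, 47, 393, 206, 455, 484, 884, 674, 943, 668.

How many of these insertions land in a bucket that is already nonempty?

6

Insert 263: h=5, bucket 5 empty -> new chain.
Insert 488: h=5, bucket 5 nonempty -> append to chain.
Insert 47: h=5, bucket 5 nonempty -> append to chain.
Insert 393: h=0, bucket 0 empty -> new chain.
Insert 206: h=2, bucket 2 empty -> new chain.
Insert 455: h=8, bucket 8 empty -> new chain.
Insert 484: h=1, bucket 1 empty -> new chain.
Insert 884: h=5, bucket 5 nonempty -> append to chain.
Insert 674: h=2, bucket 2 nonempty -> append to chain.
Insert 943: h=1, bucket 1 nonempty -> append to chain.
Insert 668: h=5, bucket 5 nonempty -> append to chain.
Final buckets:
0: 393
1: 484 -> 943
2: 206 -> 674
3: —
4: —
5: 263 -> 488 -> 47 -> 884 -> 668
6: —
7: —
8: 455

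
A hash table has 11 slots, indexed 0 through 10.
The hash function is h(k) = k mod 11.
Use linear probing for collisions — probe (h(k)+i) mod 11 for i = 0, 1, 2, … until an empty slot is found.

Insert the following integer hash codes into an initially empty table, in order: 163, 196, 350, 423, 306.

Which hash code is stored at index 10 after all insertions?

196

163 hashes to 9; slot 9 is free => place at 9.
196 hashes to 9; 9 taken => place at 10.
350 hashes to 9; 9,10 taken => place at 0.
423 hashes to 5; slot 5 is free => place at 5.
306 hashes to 9; 9,10,0 taken => place at 1.
Table: [350, 306, _, _, _, 423, _, _, _, 163, 196]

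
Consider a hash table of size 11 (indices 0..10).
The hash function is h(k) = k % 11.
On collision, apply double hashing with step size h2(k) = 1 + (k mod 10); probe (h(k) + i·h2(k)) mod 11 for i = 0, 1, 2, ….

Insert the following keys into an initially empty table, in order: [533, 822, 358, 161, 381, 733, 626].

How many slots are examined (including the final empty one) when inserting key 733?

533 hashes to 5; slot 5 is free -> place at 5.
822 hashes to 8; slot 8 is free -> place at 8.
358 hashes to 6; slot 6 is free -> place at 6.
161 hashes to 7; slot 7 is free -> place at 7.
381 hashes to 7, h2=2; 7 taken -> place at 9.
733 hashes to 7, h2=4; 7 taken -> place at 0.
626 hashes to 10; slot 10 is free -> place at 10.
Table: [733, -, -, -, -, 533, 358, 161, 822, 381, 626]

2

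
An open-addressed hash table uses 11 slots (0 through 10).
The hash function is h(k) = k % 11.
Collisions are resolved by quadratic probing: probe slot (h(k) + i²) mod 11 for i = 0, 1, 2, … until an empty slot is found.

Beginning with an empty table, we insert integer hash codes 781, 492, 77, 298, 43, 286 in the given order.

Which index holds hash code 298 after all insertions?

2

781: h=0 => slot 0
492: h=8 => slot 8
77: h=0, probe 0,1 => slot 1
298: h=1, probe 1,2 => slot 2
43: h=10 => slot 10
286: h=0, probe 0,1,4 => slot 4
Table: [781, 77, 298, -, 286, -, -, -, 492, -, 43]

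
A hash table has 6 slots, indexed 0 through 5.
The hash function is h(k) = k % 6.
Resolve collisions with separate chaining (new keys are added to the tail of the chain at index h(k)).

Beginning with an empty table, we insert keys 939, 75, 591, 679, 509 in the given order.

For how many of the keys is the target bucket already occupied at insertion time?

939 -> bucket 3
75 -> bucket 3 (collision)
591 -> bucket 3 (collision)
679 -> bucket 1
509 -> bucket 5
Final buckets:
0: _
1: 679
2: _
3: 939 -> 75 -> 591
4: _
5: 509

2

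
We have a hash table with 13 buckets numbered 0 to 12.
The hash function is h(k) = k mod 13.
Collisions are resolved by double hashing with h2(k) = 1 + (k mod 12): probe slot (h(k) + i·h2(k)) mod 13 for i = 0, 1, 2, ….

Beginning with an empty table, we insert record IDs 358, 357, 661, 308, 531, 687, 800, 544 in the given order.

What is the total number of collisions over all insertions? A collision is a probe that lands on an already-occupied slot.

358 hashes to 7; slot 7 is free -> place at 7.
357 hashes to 6; slot 6 is free -> place at 6.
661 hashes to 11; slot 11 is free -> place at 11.
308 hashes to 9; slot 9 is free -> place at 9.
531 hashes to 11, h2=4; 11 taken -> place at 2.
687 hashes to 11, h2=4; 11,2,6 taken -> place at 10.
800 hashes to 7, h2=9; 7 taken -> place at 3.
544 hashes to 11, h2=5; 11,3 taken -> place at 8.
Table: [., ., 531, 800, ., ., 357, 358, 544, 308, 687, 661, .]

7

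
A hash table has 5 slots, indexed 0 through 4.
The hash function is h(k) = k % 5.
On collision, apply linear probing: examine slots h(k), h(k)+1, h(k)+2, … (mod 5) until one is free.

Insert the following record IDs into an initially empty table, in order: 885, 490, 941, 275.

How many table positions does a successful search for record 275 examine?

4

885: h=0 → slot 0
490: h=0, probe 0,1 → slot 1
941: h=1, probe 1,2 → slot 2
275: h=0, probe 0,1,2,3 → slot 3
Table: [885, 490, 941, 275, -]
Lookup 275: h=0, probe 0,1,2,3 → found at 3.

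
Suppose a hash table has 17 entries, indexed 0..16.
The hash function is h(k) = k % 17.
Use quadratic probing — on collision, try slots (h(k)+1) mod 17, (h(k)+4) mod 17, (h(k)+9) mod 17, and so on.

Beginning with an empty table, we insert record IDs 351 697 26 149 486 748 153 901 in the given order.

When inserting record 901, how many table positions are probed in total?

351: h=11 => slot 11
697: h=0 => slot 0
26: h=9 => slot 9
149: h=13 => slot 13
486: h=10 => slot 10
748: h=0, probe 0,1 => slot 1
153: h=0, probe 0,1,4 => slot 4
901: h=0, probe 0,1,4,9,16 => slot 16
Table: [697, 748, ∅, ∅, 153, ∅, ∅, ∅, ∅, 26, 486, 351, ∅, 149, ∅, ∅, 901]

5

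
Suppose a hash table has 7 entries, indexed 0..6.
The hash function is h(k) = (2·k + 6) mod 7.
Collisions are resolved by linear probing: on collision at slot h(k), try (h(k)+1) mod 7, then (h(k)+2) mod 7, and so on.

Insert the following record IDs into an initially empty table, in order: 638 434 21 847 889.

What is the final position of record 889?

Insert 638: h=1, slot 1 empty -> index 1.
Insert 434: h=6, slot 6 empty -> index 6.
Insert 21: h=6, slot 6 occupied -> index 0.
Insert 847: h=6, slots 6,0,1 occupied -> index 2.
Insert 889: h=6, slots 6,0,1,2 occupied -> index 3.
Table: [21, 638, 847, 889, -, -, 434]

3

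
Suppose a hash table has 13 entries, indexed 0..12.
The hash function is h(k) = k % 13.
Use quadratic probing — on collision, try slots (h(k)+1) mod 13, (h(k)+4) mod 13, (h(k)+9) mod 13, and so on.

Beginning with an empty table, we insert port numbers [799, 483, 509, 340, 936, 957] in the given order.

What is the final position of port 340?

799 hashes to 6; slot 6 is free -> place at 6.
483 hashes to 2; slot 2 is free -> place at 2.
509 hashes to 2; 2 taken -> place at 3.
340 hashes to 2; 2,3,6 taken -> place at 11.
936 hashes to 0; slot 0 is free -> place at 0.
957 hashes to 8; slot 8 is free -> place at 8.
Table: [936, _, 483, 509, _, _, 799, _, 957, _, _, 340, _]

11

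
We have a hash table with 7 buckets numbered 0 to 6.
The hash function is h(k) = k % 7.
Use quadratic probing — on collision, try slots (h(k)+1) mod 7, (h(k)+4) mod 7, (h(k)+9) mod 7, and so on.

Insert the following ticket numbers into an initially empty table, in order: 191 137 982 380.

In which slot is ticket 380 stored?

6

191 hashes to 2; slot 2 is free → place at 2.
137 hashes to 4; slot 4 is free → place at 4.
982 hashes to 2; 2 taken → place at 3.
380 hashes to 2; 2,3 taken → place at 6.
Table: [., ., 191, 982, 137, ., 380]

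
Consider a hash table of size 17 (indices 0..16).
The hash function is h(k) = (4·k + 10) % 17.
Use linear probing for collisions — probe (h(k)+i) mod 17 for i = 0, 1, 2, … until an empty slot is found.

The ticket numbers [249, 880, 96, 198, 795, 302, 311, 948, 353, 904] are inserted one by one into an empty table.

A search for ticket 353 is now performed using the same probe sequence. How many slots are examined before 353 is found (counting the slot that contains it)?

Insert 249: h=3, slot 3 empty → index 3.
Insert 880: h=11, slot 11 empty → index 11.
Insert 96: h=3, slot 3 occupied → index 4.
Insert 198: h=3, slots 3,4 occupied → index 5.
Insert 795: h=11, slot 11 occupied → index 12.
Insert 302: h=11, slots 11,12 occupied → index 13.
Insert 311: h=13, slot 13 occupied → index 14.
Insert 948: h=11, slots 11,12,13,14 occupied → index 15.
Insert 353: h=11, slots 11,12,13,14,15 occupied → index 16.
Insert 904: h=5, slot 5 occupied → index 6.
Table: [—, —, —, 249, 96, 198, 904, —, —, —, —, 880, 795, 302, 311, 948, 353]
Lookup 353: h=11, probe 11,12,13,14,15,16 → found at 16.

6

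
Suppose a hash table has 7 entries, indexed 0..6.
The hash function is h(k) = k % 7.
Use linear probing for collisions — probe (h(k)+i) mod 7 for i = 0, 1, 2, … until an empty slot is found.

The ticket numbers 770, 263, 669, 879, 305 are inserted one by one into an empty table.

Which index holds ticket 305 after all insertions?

770: h=0 => slot 0
263: h=4 => slot 4
669: h=4, probe 4,5 => slot 5
879: h=4, probe 4,5,6 => slot 6
305: h=4, probe 4,5,6,0,1 => slot 1
Table: [770, 305, —, —, 263, 669, 879]

1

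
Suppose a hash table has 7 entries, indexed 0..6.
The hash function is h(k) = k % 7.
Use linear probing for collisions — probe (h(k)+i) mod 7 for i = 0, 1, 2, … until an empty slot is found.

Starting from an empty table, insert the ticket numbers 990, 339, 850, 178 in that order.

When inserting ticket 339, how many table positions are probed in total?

990 hashes to 3; slot 3 is free => place at 3.
339 hashes to 3; 3 taken => place at 4.
850 hashes to 3; 3,4 taken => place at 5.
178 hashes to 3; 3,4,5 taken => place at 6.
Table: [., ., ., 990, 339, 850, 178]

2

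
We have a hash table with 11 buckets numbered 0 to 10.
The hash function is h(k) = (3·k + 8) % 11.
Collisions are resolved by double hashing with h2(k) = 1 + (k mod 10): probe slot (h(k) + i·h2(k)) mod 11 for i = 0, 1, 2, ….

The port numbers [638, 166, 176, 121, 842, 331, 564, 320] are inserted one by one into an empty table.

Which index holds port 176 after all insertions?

4

638 hashes to 8; slot 8 is free => place at 8.
166 hashes to 0; slot 0 is free => place at 0.
176 hashes to 8, h2=7; 8 taken => place at 4.
121 hashes to 8, h2=2; 8 taken => place at 10.
842 hashes to 4, h2=3; 4 taken => place at 7.
331 hashes to 0, h2=2; 0 taken => place at 2.
564 hashes to 6; slot 6 is free => place at 6.
320 hashes to 0, h2=1; 0 taken => place at 1.
Table: [166, 320, 331, —, 176, —, 564, 842, 638, —, 121]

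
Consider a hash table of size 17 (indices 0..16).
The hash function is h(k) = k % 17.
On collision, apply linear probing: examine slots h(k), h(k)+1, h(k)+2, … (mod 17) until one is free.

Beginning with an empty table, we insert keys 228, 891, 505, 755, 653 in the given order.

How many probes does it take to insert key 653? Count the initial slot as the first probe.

Insert 228: h=7, slot 7 empty => index 7.
Insert 891: h=7, slot 7 occupied => index 8.
Insert 505: h=12, slot 12 empty => index 12.
Insert 755: h=7, slots 7,8 occupied => index 9.
Insert 653: h=7, slots 7,8,9 occupied => index 10.
Table: [., ., ., ., ., ., ., 228, 891, 755, 653, ., 505, ., ., ., .]

4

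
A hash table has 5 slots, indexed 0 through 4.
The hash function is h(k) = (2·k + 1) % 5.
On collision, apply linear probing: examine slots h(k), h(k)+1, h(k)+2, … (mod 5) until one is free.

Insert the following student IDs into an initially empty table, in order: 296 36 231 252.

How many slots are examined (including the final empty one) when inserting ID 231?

Insert 296: h=3, slot 3 empty -> index 3.
Insert 36: h=3, slot 3 occupied -> index 4.
Insert 231: h=3, slots 3,4 occupied -> index 0.
Insert 252: h=0, slot 0 occupied -> index 1.
Table: [231, 252, ., 296, 36]

3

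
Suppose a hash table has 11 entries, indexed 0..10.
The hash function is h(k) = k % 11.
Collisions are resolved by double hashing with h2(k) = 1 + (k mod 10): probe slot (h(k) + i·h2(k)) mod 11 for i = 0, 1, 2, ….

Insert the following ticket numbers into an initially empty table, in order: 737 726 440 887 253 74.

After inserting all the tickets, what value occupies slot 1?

Insert 737: h=0, slot 0 empty => index 0.
Insert 726: h=0, h2=7, slot 0 occupied => index 7.
Insert 440: h=0, h2=1, slot 0 occupied => index 1.
Insert 887: h=7, h2=8, slot 7 occupied => index 4.
Insert 253: h=0, h2=4, slots 0,4 occupied => index 8.
Insert 74: h=8, h2=5, slot 8 occupied => index 2.
Table: [737, 440, 74, ∅, 887, ∅, ∅, 726, 253, ∅, ∅]

440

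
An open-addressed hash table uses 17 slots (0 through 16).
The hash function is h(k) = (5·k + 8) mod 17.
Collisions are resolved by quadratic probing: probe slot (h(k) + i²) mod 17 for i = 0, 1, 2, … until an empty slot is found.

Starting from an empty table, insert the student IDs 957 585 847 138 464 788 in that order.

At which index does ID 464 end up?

0

Insert 957: h=16, slot 16 empty → index 16.
Insert 585: h=9, slot 9 empty → index 9.
Insert 847: h=10, slot 10 empty → index 10.
Insert 138: h=1, slot 1 empty → index 1.
Insert 464: h=16, slot 16 occupied → index 0.
Insert 788: h=4, slot 4 empty → index 4.
Table: [464, 138, ., ., 788, ., ., ., ., 585, 847, ., ., ., ., ., 957]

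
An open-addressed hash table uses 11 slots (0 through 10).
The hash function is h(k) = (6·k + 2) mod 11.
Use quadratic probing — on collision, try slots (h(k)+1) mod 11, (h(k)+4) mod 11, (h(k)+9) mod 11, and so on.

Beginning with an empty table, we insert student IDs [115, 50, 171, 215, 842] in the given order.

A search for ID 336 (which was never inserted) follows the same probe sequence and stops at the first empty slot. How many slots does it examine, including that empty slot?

6

115: h=10 -> slot 10
50: h=5 -> slot 5
171: h=5, probe 5,6 -> slot 6
215: h=5, probe 5,6,9 -> slot 9
842: h=5, probe 5,6,9,3 -> slot 3
Table: [—, —, —, 842, —, 50, 171, —, —, 215, 115]
Lookup 336: h=5, probe 5,6,9,3,10,8 → slot 8 empty, not found.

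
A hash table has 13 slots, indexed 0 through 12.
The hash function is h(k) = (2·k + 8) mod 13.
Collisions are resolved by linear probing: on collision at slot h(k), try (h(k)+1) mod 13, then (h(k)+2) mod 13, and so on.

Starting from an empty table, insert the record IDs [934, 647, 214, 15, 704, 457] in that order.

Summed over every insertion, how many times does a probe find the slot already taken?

934 hashes to 4; slot 4 is free → place at 4.
647 hashes to 2; slot 2 is free → place at 2.
214 hashes to 7; slot 7 is free → place at 7.
15 hashes to 12; slot 12 is free → place at 12.
704 hashes to 12; 12 taken → place at 0.
457 hashes to 12; 12,0 taken → place at 1.
Table: [704, 457, 647, _, 934, _, _, 214, _, _, _, _, 15]

3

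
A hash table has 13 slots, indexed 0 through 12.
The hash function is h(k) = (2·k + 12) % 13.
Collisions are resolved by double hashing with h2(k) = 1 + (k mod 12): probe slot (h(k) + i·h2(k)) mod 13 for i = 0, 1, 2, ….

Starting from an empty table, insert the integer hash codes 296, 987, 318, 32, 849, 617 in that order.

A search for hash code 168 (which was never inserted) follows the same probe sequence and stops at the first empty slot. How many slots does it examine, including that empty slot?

296 hashes to 6; slot 6 is free → place at 6.
987 hashes to 10; slot 10 is free → place at 10.
318 hashes to 11; slot 11 is free → place at 11.
32 hashes to 11, h2=9; 11 taken → place at 7.
849 hashes to 7, h2=10; 7 taken → place at 4.
617 hashes to 11, h2=6; 11,4,10 taken → place at 3.
Table: [-, -, -, 617, 849, -, 296, 32, -, -, 987, 318, -]
Lookup 168: h=10, h2=1, probe 10,11,12 → slot 12 empty, not found.

3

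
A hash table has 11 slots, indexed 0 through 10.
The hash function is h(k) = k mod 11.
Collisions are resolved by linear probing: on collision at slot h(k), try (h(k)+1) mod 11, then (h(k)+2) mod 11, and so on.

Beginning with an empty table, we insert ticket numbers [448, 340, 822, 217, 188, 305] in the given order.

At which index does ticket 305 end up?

448 hashes to 8; slot 8 is free -> place at 8.
340 hashes to 10; slot 10 is free -> place at 10.
822 hashes to 8; 8 taken -> place at 9.
217 hashes to 8; 8,9,10 taken -> place at 0.
188 hashes to 1; slot 1 is free -> place at 1.
305 hashes to 8; 8,9,10,0,1 taken -> place at 2.
Table: [217, 188, 305, —, —, —, —, —, 448, 822, 340]

2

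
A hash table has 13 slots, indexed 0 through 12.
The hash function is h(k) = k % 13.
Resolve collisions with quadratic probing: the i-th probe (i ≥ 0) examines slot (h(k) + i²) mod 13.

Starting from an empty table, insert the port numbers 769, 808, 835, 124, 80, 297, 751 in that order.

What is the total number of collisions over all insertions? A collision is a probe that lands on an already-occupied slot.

4

769 hashes to 2; slot 2 is free → place at 2.
808 hashes to 2; 2 taken → place at 3.
835 hashes to 3; 3 taken → place at 4.
124 hashes to 7; slot 7 is free → place at 7.
80 hashes to 2; 2,3 taken → place at 6.
297 hashes to 11; slot 11 is free → place at 11.
751 hashes to 10; slot 10 is free → place at 10.
Table: [_, _, 769, 808, 835, _, 80, 124, _, _, 751, 297, _]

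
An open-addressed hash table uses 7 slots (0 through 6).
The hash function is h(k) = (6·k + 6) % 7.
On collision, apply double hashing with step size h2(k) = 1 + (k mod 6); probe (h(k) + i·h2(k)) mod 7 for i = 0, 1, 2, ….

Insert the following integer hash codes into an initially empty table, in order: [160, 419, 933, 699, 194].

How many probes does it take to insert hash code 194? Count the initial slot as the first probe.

160: h=0 → slot 0
419: h=0, h2=6, probe 0,6 → slot 6
933: h=4 → slot 4
699: h=0, h2=4, probe 0,4,1 → slot 1
194: h=1, h2=3, probe 1,4,0,3 → slot 3
Table: [160, 699, -, 194, 933, -, 419]

4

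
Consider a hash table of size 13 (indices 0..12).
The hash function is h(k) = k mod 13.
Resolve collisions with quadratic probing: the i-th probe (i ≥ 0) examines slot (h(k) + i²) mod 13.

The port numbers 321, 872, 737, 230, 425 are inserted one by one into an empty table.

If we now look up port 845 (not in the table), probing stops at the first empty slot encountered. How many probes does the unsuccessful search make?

3

Insert 321: h=9, slot 9 empty => index 9.
Insert 872: h=1, slot 1 empty => index 1.
Insert 737: h=9, slot 9 occupied => index 10.
Insert 230: h=9, slots 9,10 occupied => index 0.
Insert 425: h=9, slots 9,10,0 occupied => index 5.
Table: [230, 872, ., ., ., 425, ., ., ., 321, 737, ., .]
Lookup 845: h=0, probe 0,1,4 → slot 4 empty, not found.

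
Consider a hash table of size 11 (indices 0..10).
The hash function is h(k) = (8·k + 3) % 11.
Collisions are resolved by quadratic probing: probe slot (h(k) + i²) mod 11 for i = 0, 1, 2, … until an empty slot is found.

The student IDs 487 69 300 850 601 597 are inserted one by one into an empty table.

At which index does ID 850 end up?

3

Insert 487: h=5, slot 5 empty → index 5.
Insert 69: h=5, slot 5 occupied → index 6.
Insert 300: h=5, slots 5,6 occupied → index 9.
Insert 850: h=5, slots 5,6,9 occupied → index 3.
Insert 601: h=4, slot 4 empty → index 4.
Insert 597: h=5, slots 5,6,9,3 occupied → index 10.
Table: [∅, ∅, ∅, 850, 601, 487, 69, ∅, ∅, 300, 597]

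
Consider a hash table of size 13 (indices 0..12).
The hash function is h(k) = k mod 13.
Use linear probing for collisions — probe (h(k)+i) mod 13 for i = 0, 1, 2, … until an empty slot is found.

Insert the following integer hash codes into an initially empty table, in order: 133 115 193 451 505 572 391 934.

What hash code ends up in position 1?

133 hashes to 3; slot 3 is free -> place at 3.
115 hashes to 11; slot 11 is free -> place at 11.
193 hashes to 11; 11 taken -> place at 12.
451 hashes to 9; slot 9 is free -> place at 9.
505 hashes to 11; 11,12 taken -> place at 0.
572 hashes to 0; 0 taken -> place at 1.
391 hashes to 1; 1 taken -> place at 2.
934 hashes to 11; 11,12,0,1,2,3 taken -> place at 4.
Table: [505, 572, 391, 133, 934, ., ., ., ., 451, ., 115, 193]

572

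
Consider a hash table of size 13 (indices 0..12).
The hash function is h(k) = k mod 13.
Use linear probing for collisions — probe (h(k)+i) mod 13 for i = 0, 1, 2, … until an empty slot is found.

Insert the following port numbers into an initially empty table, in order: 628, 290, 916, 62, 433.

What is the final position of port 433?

628: h=4 → slot 4
290: h=4, probe 4,5 → slot 5
916: h=6 → slot 6
62: h=10 → slot 10
433: h=4, probe 4,5,6,7 → slot 7
Table: [∅, ∅, ∅, ∅, 628, 290, 916, 433, ∅, ∅, 62, ∅, ∅]

7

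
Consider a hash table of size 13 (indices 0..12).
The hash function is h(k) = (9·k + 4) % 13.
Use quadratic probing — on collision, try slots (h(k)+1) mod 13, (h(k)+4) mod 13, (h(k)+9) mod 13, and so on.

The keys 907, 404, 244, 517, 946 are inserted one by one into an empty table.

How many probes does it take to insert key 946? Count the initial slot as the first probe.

4

Insert 907: h=3, slot 3 empty -> index 3.
Insert 404: h=0, slot 0 empty -> index 0.
Insert 244: h=3, slot 3 occupied -> index 4.
Insert 517: h=3, slots 3,4 occupied -> index 7.
Insert 946: h=3, slots 3,4,7 occupied -> index 12.
Table: [404, -, -, 907, 244, -, -, 517, -, -, -, -, 946]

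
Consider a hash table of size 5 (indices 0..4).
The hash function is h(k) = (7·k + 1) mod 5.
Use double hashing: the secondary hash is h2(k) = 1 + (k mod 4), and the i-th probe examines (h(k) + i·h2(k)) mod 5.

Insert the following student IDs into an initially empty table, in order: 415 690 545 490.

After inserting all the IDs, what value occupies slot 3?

415: h=1 => slot 1
690: h=1, h2=3, probe 1,4 => slot 4
545: h=1, h2=2, probe 1,3 => slot 3
490: h=1, h2=3, probe 1,4,2 => slot 2
Table: [∅, 415, 490, 545, 690]

545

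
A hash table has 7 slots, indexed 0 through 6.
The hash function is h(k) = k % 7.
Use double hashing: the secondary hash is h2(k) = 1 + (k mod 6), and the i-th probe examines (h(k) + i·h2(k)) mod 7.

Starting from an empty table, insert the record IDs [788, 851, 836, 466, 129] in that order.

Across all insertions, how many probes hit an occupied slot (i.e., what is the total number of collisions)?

4

788: h=4 -> slot 4
851: h=4, h2=6, probe 4,3 -> slot 3
836: h=3, h2=3, probe 3,6 -> slot 6
466: h=4, h2=5, probe 4,2 -> slot 2
129: h=3, h2=4, probe 3,0 -> slot 0
Table: [129, _, 466, 851, 788, _, 836]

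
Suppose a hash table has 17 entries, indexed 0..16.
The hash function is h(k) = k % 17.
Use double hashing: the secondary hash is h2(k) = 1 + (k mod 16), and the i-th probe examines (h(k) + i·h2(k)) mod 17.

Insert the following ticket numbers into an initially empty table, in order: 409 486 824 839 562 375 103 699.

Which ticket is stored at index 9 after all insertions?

409 hashes to 1; slot 1 is free => place at 1.
486 hashes to 10; slot 10 is free => place at 10.
824 hashes to 8; slot 8 is free => place at 8.
839 hashes to 6; slot 6 is free => place at 6.
562 hashes to 1, h2=3; 1 taken => place at 4.
375 hashes to 1, h2=8; 1 taken => place at 9.
103 hashes to 1, h2=8; 1,9 taken => place at 0.
699 hashes to 2; slot 2 is free => place at 2.
Table: [103, 409, 699, ∅, 562, ∅, 839, ∅, 824, 375, 486, ∅, ∅, ∅, ∅, ∅, ∅]

375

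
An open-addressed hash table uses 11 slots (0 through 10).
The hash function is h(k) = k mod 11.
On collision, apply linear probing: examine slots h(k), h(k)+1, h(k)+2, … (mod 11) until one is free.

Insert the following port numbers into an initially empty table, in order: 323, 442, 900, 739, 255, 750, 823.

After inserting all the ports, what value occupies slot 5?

Insert 323: h=4, slot 4 empty -> index 4.
Insert 442: h=2, slot 2 empty -> index 2.
Insert 900: h=9, slot 9 empty -> index 9.
Insert 739: h=2, slot 2 occupied -> index 3.
Insert 255: h=2, slots 2,3,4 occupied -> index 5.
Insert 750: h=2, slots 2,3,4,5 occupied -> index 6.
Insert 823: h=9, slot 9 occupied -> index 10.
Table: [., ., 442, 739, 323, 255, 750, ., ., 900, 823]

255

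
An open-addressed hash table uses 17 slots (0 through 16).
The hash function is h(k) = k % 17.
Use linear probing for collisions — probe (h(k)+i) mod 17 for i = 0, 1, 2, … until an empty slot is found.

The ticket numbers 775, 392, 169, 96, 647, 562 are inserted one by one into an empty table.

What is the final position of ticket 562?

775: h=10 -> slot 10
392: h=1 -> slot 1
169: h=16 -> slot 16
96: h=11 -> slot 11
647: h=1, probe 1,2 -> slot 2
562: h=1, probe 1,2,3 -> slot 3
Table: [., 392, 647, 562, ., ., ., ., ., ., 775, 96, ., ., ., ., 169]

3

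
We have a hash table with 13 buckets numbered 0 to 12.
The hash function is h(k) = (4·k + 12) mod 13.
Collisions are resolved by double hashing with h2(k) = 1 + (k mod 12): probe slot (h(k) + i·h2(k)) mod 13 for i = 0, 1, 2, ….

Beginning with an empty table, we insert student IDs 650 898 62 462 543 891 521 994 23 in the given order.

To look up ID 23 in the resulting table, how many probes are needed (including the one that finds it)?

3

650: h=12 → slot 12
898: h=3 → slot 3
62: h=0 → slot 0
462: h=1 → slot 1
543: h=0, h2=4, probe 0,4 → slot 4
891: h=1, h2=4, probe 1,5 → slot 5
521: h=3, h2=6, probe 3,9 → slot 9
994: h=10 → slot 10
23: h=0, h2=12, probe 0,12,11 → slot 11
Table: [62, 462, —, 898, 543, 891, —, —, —, 521, 994, 23, 650]
Lookup 23: h=0, h2=12, probe 0,12,11 → found at 11.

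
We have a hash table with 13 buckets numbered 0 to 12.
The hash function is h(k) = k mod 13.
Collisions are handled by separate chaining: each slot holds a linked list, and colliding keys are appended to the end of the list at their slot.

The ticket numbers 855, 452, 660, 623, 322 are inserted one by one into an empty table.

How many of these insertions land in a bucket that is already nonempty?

3

Insert 855: h=10, bucket 10 empty -> new chain.
Insert 452: h=10, bucket 10 nonempty -> append to chain.
Insert 660: h=10, bucket 10 nonempty -> append to chain.
Insert 623: h=12, bucket 12 empty -> new chain.
Insert 322: h=10, bucket 10 nonempty -> append to chain.
Final buckets:
0: ∅
1: ∅
2: ∅
3: ∅
4: ∅
5: ∅
6: ∅
7: ∅
8: ∅
9: ∅
10: 855 -> 452 -> 660 -> 322
11: ∅
12: 623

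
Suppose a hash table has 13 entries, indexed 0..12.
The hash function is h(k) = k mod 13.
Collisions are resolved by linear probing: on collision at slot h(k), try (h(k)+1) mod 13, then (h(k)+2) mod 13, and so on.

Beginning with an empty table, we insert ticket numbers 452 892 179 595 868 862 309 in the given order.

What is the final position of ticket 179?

452 hashes to 10; slot 10 is free → place at 10.
892 hashes to 8; slot 8 is free → place at 8.
179 hashes to 10; 10 taken → place at 11.
595 hashes to 10; 10,11 taken → place at 12.
868 hashes to 10; 10,11,12 taken → place at 0.
862 hashes to 4; slot 4 is free → place at 4.
309 hashes to 10; 10,11,12,0 taken → place at 1.
Table: [868, 309, ∅, ∅, 862, ∅, ∅, ∅, 892, ∅, 452, 179, 595]

11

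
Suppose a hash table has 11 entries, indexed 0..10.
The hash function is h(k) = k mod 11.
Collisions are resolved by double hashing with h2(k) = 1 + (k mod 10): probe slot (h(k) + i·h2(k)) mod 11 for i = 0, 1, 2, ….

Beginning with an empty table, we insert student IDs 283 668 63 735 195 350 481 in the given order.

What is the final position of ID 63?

1

Insert 283: h=8, slot 8 empty → index 8.
Insert 668: h=8, h2=9, slot 8 occupied → index 6.
Insert 63: h=8, h2=4, slot 8 occupied → index 1.
Insert 735: h=9, slot 9 empty → index 9.
Insert 195: h=8, h2=6, slot 8 occupied → index 3.
Insert 350: h=9, h2=1, slot 9 occupied → index 10.
Insert 481: h=8, h2=2, slots 8,10,1,3 occupied → index 5.
Table: [∅, 63, ∅, 195, ∅, 481, 668, ∅, 283, 735, 350]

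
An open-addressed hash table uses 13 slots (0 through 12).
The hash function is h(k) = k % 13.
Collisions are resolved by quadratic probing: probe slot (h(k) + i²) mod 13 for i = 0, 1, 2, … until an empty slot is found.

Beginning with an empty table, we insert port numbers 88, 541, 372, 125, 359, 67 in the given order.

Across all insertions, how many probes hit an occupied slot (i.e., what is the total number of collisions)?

88: h=10 -> slot 10
541: h=8 -> slot 8
372: h=8, probe 8,9 -> slot 9
125: h=8, probe 8,9,12 -> slot 12
359: h=8, probe 8,9,12,4 -> slot 4
67: h=2 -> slot 2
Table: [-, -, 67, -, 359, -, -, -, 541, 372, 88, -, 125]

6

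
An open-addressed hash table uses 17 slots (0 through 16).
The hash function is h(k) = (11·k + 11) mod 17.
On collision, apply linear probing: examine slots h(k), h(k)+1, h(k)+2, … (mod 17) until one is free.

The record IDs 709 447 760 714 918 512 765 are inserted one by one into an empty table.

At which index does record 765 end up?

13

709: h=7 → slot 7
447: h=15 → slot 15
760: h=7, probe 7,8 → slot 8
714: h=11 → slot 11
918: h=11, probe 11,12 → slot 12
512: h=16 → slot 16
765: h=11, probe 11,12,13 → slot 13
Table: [∅, ∅, ∅, ∅, ∅, ∅, ∅, 709, 760, ∅, ∅, 714, 918, 765, ∅, 447, 512]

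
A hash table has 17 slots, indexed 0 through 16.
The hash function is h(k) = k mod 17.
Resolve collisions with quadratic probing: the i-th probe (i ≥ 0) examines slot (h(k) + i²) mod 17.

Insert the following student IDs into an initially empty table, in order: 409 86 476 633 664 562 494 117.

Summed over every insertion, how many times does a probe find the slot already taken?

11

409 hashes to 1; slot 1 is free => place at 1.
86 hashes to 1; 1 taken => place at 2.
476 hashes to 0; slot 0 is free => place at 0.
633 hashes to 4; slot 4 is free => place at 4.
664 hashes to 1; 1,2 taken => place at 5.
562 hashes to 1; 1,2,5 taken => place at 10.
494 hashes to 1; 1,2,5,10,0 taken => place at 9.
117 hashes to 15; slot 15 is free => place at 15.
Table: [476, 409, 86, _, 633, 664, _, _, _, 494, 562, _, _, _, _, 117, _]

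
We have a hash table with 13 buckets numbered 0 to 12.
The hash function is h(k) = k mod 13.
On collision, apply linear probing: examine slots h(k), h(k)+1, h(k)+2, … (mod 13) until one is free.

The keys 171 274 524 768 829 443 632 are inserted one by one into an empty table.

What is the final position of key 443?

171: h=2 → slot 2
274: h=1 → slot 1
524: h=4 → slot 4
768: h=1, probe 1,2,3 → slot 3
829: h=10 → slot 10
443: h=1, probe 1,2,3,4,5 → slot 5
632: h=8 → slot 8
Table: [—, 274, 171, 768, 524, 443, —, —, 632, —, 829, —, —]

5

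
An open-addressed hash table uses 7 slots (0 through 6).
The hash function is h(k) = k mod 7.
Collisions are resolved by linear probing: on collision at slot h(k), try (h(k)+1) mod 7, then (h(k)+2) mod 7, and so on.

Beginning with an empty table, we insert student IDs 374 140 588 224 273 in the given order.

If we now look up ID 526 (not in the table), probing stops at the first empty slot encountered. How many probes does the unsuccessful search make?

5

374 hashes to 3; slot 3 is free → place at 3.
140 hashes to 0; slot 0 is free → place at 0.
588 hashes to 0; 0 taken → place at 1.
224 hashes to 0; 0,1 taken → place at 2.
273 hashes to 0; 0,1,2,3 taken → place at 4.
Table: [140, 588, 224, 374, 273, _, _]
Lookup 526: h=1, probe 1,2,3,4,5 → slot 5 empty, not found.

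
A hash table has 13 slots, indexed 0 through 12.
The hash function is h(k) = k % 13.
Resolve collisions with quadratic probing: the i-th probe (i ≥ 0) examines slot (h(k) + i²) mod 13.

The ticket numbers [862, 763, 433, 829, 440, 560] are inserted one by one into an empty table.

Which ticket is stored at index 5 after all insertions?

862: h=4 → slot 4
763: h=9 → slot 9
433: h=4, probe 4,5 → slot 5
829: h=10 → slot 10
440: h=11 → slot 11
560: h=1 → slot 1
Table: [_, 560, _, _, 862, 433, _, _, _, 763, 829, 440, _]

433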